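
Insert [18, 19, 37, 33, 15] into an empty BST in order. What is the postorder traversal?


Root = 18; build tree by BST insertion.
Postorder traversal: [15, 33, 37, 19, 18]


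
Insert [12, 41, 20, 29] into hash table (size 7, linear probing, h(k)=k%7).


Insertions: 12->slot 5; 41->slot 6; 20->slot 0; 29->slot 1
Table: [20, 29, None, None, None, 12, 41]


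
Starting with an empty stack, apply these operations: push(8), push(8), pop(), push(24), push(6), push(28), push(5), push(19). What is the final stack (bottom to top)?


push(8) -> [8]
push(8) -> [8, 8]
pop() returns 8 -> [8]
push(24) -> [8, 24]
push(6) -> [8, 24, 6]
push(28) -> [8, 24, 6, 28]
push(5) -> [8, 24, 6, 28, 5]
push(19) -> [8, 24, 6, 28, 5, 19]
Final stack (bottom to top): [8, 24, 6, 28, 5, 19]


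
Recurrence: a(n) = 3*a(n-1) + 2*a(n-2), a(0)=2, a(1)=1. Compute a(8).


Build bottom-up:
...a(6)=1051, a(7)=3743, a(8)=3*3743+2*1051=13331


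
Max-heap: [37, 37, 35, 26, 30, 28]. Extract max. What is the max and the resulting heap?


Max = 37
Replace root with last, heapify down
Resulting heap: [37, 30, 35, 26, 28]


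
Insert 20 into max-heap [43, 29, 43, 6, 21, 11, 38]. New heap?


Append 20: [43, 29, 43, 6, 21, 11, 38, 20]
Bubble up: swap idx 7(20) with idx 3(6)
Result: [43, 29, 43, 20, 21, 11, 38, 6]


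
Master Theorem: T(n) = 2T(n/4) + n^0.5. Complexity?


a=2, b=4, c=0.5. log_4(2)=0.5 = c=0.5. Case 2: O(n^c log n) = O(sqrt(n) log n)
Complexity: O(sqrt(n) log n)


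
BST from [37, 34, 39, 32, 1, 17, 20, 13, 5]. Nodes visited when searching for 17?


BST root = 37
Search for 17: compare at each node
Path: [37, 34, 32, 1, 17]


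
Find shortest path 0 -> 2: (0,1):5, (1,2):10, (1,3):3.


Dijkstra from 0:
Distances: {0: 0, 1: 5, 2: 15, 3: 8}
Shortest distance to 2 = 15, path = [0, 1, 2]


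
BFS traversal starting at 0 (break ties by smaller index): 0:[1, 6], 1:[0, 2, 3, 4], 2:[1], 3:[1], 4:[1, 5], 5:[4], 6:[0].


BFS queue: start with [0]
Visit order: [0, 1, 6, 2, 3, 4, 5]


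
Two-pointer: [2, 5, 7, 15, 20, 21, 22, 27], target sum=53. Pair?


Two pointers: lo=0, hi=7
No pair sums to 53


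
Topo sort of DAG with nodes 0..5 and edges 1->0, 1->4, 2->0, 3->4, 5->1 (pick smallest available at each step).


Kahn's algorithm, process smallest node first
Order: [2, 3, 5, 1, 0, 4]


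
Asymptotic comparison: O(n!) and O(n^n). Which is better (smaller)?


factorial grows slower than n^n
O(n!) is asymptotically smaller; O(n^n) grows faster


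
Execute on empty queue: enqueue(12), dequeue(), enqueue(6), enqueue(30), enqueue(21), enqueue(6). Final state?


enqueue(12) -> [12]
dequeue() returns 12 -> []
enqueue(6) -> [6]
enqueue(30) -> [6, 30]
enqueue(21) -> [6, 30, 21]
enqueue(6) -> [6, 30, 21, 6]
Final queue (front to back): [6, 30, 21, 6]


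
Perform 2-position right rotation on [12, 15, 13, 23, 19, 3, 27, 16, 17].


Right rotate by 2: [16, 17, 12, 15, 13, 23, 19, 3, 27]


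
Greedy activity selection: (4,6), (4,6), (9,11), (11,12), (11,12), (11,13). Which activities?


Greedy: pick earliest-ending, then skip overlaps.
Selected (3 activities): [(4, 6), (9, 11), (11, 12)]


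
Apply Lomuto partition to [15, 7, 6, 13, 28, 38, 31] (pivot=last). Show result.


Elements <= 31 go left of pivot.
Result: [15, 7, 6, 13, 28, 31, 38], pivot at index 5


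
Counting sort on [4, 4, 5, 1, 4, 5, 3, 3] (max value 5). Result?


Count array: [0, 1, 0, 2, 3, 2]
Reconstruct: [1, 3, 3, 4, 4, 4, 5, 5]


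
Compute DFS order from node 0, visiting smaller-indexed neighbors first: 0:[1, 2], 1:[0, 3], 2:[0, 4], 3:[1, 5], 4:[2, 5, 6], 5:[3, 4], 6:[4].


DFS stack-based: start with [0]
Visit order: [0, 1, 3, 5, 4, 2, 6]


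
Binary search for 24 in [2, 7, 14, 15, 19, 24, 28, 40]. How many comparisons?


Search for 24:
[0,7] mid=3 arr[3]=15
[4,7] mid=5 arr[5]=24
Total: 2 comparisons


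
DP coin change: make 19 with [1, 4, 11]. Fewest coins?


dp[0]=0; dp[i]=1+min(dp[i-c] for c in coins)
...dp[14]=4, dp[15]=2, dp[16]=3, dp[17]=4, dp[18]=5, dp[19]=3
Minimum coins for 19 = 3


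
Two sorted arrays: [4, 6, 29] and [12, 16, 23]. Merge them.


Compare heads, take smaller each step.
Merged: [4, 6, 12, 16, 23, 29]


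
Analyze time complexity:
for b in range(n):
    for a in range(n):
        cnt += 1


Per nesting level: O(n) * O(n) = O(n^2)
Complexity: O(n^2)


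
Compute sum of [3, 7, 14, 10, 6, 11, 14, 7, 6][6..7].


Prefix sums: [0, 3, 10, 24, 34, 40, 51, 65, 72, 78]
Sum[6..7] = prefix[8] - prefix[6] = 72 - 51 = 21


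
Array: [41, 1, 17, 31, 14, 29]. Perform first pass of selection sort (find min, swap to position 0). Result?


After one pass: [1, 41, 17, 31, 14, 29]


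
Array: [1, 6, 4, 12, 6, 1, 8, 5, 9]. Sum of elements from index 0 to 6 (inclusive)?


Prefix sums: [0, 1, 7, 11, 23, 29, 30, 38, 43, 52]
Sum[0..6] = prefix[7] - prefix[0] = 38 - 0 = 38


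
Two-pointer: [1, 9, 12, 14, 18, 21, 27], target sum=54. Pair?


Two pointers: lo=0, hi=6
No pair sums to 54


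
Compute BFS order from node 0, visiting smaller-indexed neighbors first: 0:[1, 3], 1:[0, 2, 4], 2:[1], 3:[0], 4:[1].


BFS queue: start with [0]
Visit order: [0, 1, 3, 2, 4]


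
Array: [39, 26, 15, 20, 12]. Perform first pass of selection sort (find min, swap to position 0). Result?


After one pass: [12, 26, 15, 20, 39]


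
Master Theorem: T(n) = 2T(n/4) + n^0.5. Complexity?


a=2, b=4, c=0.5. log_4(2)=0.5 = c=0.5. Case 2: O(n^c log n) = O(sqrt(n) log n)
Complexity: O(sqrt(n) log n)


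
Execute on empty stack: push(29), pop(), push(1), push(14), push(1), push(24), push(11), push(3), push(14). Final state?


push(29) -> [29]
pop() returns 29 -> []
push(1) -> [1]
push(14) -> [1, 14]
push(1) -> [1, 14, 1]
push(24) -> [1, 14, 1, 24]
push(11) -> [1, 14, 1, 24, 11]
push(3) -> [1, 14, 1, 24, 11, 3]
push(14) -> [1, 14, 1, 24, 11, 3, 14]
Final stack (bottom to top): [1, 14, 1, 24, 11, 3, 14]


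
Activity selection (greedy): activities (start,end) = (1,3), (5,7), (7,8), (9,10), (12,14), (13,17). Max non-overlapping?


Greedy: pick earliest-ending, then skip overlaps.
Selected (5 activities): [(1, 3), (5, 7), (7, 8), (9, 10), (12, 14)]


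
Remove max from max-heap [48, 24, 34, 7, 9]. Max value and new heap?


Max = 48
Replace root with last, heapify down
Resulting heap: [34, 24, 9, 7]


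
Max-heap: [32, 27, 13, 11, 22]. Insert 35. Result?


Append 35: [32, 27, 13, 11, 22, 35]
Bubble up: swap idx 5(35) with idx 2(13); swap idx 2(35) with idx 0(32)
Result: [35, 27, 32, 11, 22, 13]


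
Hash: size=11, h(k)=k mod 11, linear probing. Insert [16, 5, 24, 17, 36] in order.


Insertions: 16->slot 5; 5->slot 6; 24->slot 2; 17->slot 7; 36->slot 3
Table: [None, None, 24, 36, None, 16, 5, 17, None, None, None]


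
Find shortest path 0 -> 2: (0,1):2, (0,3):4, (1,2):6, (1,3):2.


Dijkstra from 0:
Distances: {0: 0, 1: 2, 2: 8, 3: 4}
Shortest distance to 2 = 8, path = [0, 1, 2]


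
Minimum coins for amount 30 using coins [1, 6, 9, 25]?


dp[0]=0; dp[i]=1+min(dp[i-c] for c in coins)
...dp[25]=1, dp[26]=2, dp[27]=3, dp[28]=4, dp[29]=5, dp[30]=4
Minimum coins for 30 = 4


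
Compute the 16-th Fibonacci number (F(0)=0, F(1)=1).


F(n)=F(n-1)+F(n-2)
...F(14)=377, F(15)=610, F(16)=987


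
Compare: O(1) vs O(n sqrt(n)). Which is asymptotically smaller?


constant grows slower than n^1.5
O(1) is asymptotically smaller; O(n sqrt(n)) grows faster


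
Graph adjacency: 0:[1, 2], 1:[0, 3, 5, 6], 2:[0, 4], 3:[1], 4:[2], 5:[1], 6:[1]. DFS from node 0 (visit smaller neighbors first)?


DFS stack-based: start with [0]
Visit order: [0, 1, 3, 5, 6, 2, 4]


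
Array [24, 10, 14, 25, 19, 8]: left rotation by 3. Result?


Left rotate by 3: [25, 19, 8, 24, 10, 14]


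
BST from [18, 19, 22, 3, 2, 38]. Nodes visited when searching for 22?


BST root = 18
Search for 22: compare at each node
Path: [18, 19, 22]


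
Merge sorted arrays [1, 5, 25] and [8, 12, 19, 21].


Compare heads, take smaller each step.
Merged: [1, 5, 8, 12, 19, 21, 25]


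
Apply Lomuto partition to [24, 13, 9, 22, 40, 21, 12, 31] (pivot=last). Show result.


Elements <= 31 go left of pivot.
Result: [24, 13, 9, 22, 21, 12, 31, 40], pivot at index 6


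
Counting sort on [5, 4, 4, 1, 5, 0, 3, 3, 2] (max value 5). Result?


Count array: [1, 1, 1, 2, 2, 2]
Reconstruct: [0, 1, 2, 3, 3, 4, 4, 5, 5]


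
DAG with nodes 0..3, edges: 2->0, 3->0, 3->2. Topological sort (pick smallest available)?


Kahn's algorithm, process smallest node first
Order: [1, 3, 2, 0]


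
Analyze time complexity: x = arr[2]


Analysis: constant-time operation, no loop
Complexity: O(1)


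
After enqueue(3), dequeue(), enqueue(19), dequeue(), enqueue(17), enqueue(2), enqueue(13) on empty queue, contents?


enqueue(3) -> [3]
dequeue() returns 3 -> []
enqueue(19) -> [19]
dequeue() returns 19 -> []
enqueue(17) -> [17]
enqueue(2) -> [17, 2]
enqueue(13) -> [17, 2, 13]
Final queue (front to back): [17, 2, 13]


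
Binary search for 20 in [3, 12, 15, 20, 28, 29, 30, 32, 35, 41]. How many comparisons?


Search for 20:
[0,9] mid=4 arr[4]=28
[0,3] mid=1 arr[1]=12
[2,3] mid=2 arr[2]=15
[3,3] mid=3 arr[3]=20
Total: 4 comparisons


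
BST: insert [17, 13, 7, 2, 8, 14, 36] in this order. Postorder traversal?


Root = 17; build tree by BST insertion.
Postorder traversal: [2, 8, 7, 14, 13, 36, 17]


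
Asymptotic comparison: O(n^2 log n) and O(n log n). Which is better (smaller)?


linearithmic grows slower than n^2 log n
O(n log n) is asymptotically smaller; O(n^2 log n) grows faster


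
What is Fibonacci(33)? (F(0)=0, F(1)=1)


F(n)=F(n-1)+F(n-2)
...F(31)=1346269, F(32)=2178309, F(33)=3524578


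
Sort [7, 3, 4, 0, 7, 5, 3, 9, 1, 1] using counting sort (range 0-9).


Count array: [1, 2, 0, 2, 1, 1, 0, 2, 0, 1]
Reconstruct: [0, 1, 1, 3, 3, 4, 5, 7, 7, 9]


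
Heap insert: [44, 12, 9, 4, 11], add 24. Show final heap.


Append 24: [44, 12, 9, 4, 11, 24]
Bubble up: swap idx 5(24) with idx 2(9)
Result: [44, 12, 24, 4, 11, 9]


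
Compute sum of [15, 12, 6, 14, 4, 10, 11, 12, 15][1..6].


Prefix sums: [0, 15, 27, 33, 47, 51, 61, 72, 84, 99]
Sum[1..6] = prefix[7] - prefix[1] = 72 - 15 = 57


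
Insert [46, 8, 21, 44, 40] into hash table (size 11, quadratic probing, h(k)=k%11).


Insertions: 46->slot 2; 8->slot 8; 21->slot 10; 44->slot 0; 40->slot 7
Table: [44, None, 46, None, None, None, None, 40, 8, None, 21]


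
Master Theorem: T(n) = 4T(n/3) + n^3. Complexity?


a=4, b=3, c=3. log_3(4)=1.262 < c=3. Case 3: O(n^c) = O(n^3)
Complexity: O(n^3)


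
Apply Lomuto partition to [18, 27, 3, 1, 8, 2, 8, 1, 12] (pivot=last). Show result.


Elements <= 12 go left of pivot.
Result: [3, 1, 8, 2, 8, 1, 12, 27, 18], pivot at index 6


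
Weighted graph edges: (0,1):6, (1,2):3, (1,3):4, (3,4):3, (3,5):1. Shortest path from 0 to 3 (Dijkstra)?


Dijkstra from 0:
Distances: {0: 0, 1: 6, 2: 9, 3: 10, 4: 13, 5: 11}
Shortest distance to 3 = 10, path = [0, 1, 3]


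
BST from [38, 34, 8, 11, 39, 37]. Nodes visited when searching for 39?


BST root = 38
Search for 39: compare at each node
Path: [38, 39]


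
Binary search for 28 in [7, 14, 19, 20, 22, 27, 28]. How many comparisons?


Search for 28:
[0,6] mid=3 arr[3]=20
[4,6] mid=5 arr[5]=27
[6,6] mid=6 arr[6]=28
Total: 3 comparisons


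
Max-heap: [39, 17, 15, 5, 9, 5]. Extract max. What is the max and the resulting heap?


Max = 39
Replace root with last, heapify down
Resulting heap: [17, 9, 15, 5, 5]


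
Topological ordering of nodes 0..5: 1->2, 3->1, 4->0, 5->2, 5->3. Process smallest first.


Kahn's algorithm, process smallest node first
Order: [4, 0, 5, 3, 1, 2]


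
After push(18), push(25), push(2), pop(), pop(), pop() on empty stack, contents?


push(18) -> [18]
push(25) -> [18, 25]
push(2) -> [18, 25, 2]
pop() returns 2 -> [18, 25]
pop() returns 25 -> [18]
pop() returns 18 -> []
Final stack (bottom to top): []


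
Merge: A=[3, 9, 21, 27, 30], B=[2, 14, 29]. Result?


Compare heads, take smaller each step.
Merged: [2, 3, 9, 14, 21, 27, 29, 30]


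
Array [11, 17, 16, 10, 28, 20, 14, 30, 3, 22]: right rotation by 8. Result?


Right rotate by 8: [16, 10, 28, 20, 14, 30, 3, 22, 11, 17]


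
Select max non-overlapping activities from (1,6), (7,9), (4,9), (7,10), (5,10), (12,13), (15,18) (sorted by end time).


Greedy: pick earliest-ending, then skip overlaps.
Selected (4 activities): [(1, 6), (7, 9), (12, 13), (15, 18)]


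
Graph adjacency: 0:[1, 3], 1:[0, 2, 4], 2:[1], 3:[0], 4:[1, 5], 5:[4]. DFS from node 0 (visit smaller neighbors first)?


DFS stack-based: start with [0]
Visit order: [0, 1, 2, 4, 5, 3]


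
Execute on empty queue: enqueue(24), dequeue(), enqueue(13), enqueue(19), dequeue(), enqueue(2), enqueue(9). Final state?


enqueue(24) -> [24]
dequeue() returns 24 -> []
enqueue(13) -> [13]
enqueue(19) -> [13, 19]
dequeue() returns 13 -> [19]
enqueue(2) -> [19, 2]
enqueue(9) -> [19, 2, 9]
Final queue (front to back): [19, 2, 9]


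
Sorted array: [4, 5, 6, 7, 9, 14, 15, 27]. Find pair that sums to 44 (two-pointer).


Two pointers: lo=0, hi=7
No pair sums to 44


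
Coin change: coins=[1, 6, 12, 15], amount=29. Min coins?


dp[0]=0; dp[i]=1+min(dp[i-c] for c in coins)
...dp[24]=2, dp[25]=3, dp[26]=4, dp[27]=2, dp[28]=3, dp[29]=4
Minimum coins for 29 = 4


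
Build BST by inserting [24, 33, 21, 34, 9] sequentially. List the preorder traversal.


Root = 24; build tree by BST insertion.
Preorder traversal: [24, 21, 9, 33, 34]


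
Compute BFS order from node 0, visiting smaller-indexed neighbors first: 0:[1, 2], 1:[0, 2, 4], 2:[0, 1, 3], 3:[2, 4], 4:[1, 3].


BFS queue: start with [0]
Visit order: [0, 1, 2, 4, 3]


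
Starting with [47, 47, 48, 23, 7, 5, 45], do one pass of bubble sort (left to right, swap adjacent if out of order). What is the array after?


After one pass: [47, 47, 23, 7, 5, 45, 48]


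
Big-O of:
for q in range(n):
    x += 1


Per nesting level: O(n) = O(n)
Complexity: O(n)


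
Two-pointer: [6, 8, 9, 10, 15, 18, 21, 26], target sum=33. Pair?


Two pointers: lo=0, hi=7
Found pair: (15, 18) summing to 33


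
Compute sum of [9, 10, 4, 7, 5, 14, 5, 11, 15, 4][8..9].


Prefix sums: [0, 9, 19, 23, 30, 35, 49, 54, 65, 80, 84]
Sum[8..9] = prefix[10] - prefix[8] = 84 - 65 = 19


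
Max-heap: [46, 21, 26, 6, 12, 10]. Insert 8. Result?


Append 8: [46, 21, 26, 6, 12, 10, 8]
Bubble up: no swaps needed
Result: [46, 21, 26, 6, 12, 10, 8]


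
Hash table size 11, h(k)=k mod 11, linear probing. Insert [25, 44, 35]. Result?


Insertions: 25->slot 3; 44->slot 0; 35->slot 2
Table: [44, None, 35, 25, None, None, None, None, None, None, None]


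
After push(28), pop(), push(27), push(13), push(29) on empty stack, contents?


push(28) -> [28]
pop() returns 28 -> []
push(27) -> [27]
push(13) -> [27, 13]
push(29) -> [27, 13, 29]
Final stack (bottom to top): [27, 13, 29]


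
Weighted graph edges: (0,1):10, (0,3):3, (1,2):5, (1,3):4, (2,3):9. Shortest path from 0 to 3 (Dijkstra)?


Dijkstra from 0:
Distances: {0: 0, 1: 7, 2: 12, 3: 3}
Shortest distance to 3 = 3, path = [0, 3]


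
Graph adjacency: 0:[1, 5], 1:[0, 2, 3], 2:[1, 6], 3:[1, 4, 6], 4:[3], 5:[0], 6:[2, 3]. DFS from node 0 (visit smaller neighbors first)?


DFS stack-based: start with [0]
Visit order: [0, 1, 2, 6, 3, 4, 5]


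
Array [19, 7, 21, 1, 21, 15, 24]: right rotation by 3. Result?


Right rotate by 3: [21, 15, 24, 19, 7, 21, 1]


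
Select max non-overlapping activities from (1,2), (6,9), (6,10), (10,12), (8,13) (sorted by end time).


Greedy: pick earliest-ending, then skip overlaps.
Selected (3 activities): [(1, 2), (6, 9), (10, 12)]


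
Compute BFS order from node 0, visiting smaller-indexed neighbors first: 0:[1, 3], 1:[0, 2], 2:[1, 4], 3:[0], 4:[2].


BFS queue: start with [0]
Visit order: [0, 1, 3, 2, 4]


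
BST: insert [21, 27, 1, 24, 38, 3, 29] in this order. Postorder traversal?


Root = 21; build tree by BST insertion.
Postorder traversal: [3, 1, 24, 29, 38, 27, 21]


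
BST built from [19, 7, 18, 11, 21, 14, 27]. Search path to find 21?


BST root = 19
Search for 21: compare at each node
Path: [19, 21]


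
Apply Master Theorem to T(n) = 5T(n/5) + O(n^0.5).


a=5, b=5, c=0.5. log_5(5)=1 > c=0.5. Case 1: O(n^log_b(a)) = O(n)
Complexity: O(n)


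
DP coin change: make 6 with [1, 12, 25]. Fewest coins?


dp[0]=0; dp[i]=1+min(dp[i-c] for c in coins)
...dp[1]=1, dp[2]=2, dp[3]=3, dp[4]=4, dp[5]=5, dp[6]=6
Minimum coins for 6 = 6


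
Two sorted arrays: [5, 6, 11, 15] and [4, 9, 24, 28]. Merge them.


Compare heads, take smaller each step.
Merged: [4, 5, 6, 9, 11, 15, 24, 28]


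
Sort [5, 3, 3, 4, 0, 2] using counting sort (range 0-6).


Count array: [1, 0, 1, 2, 1, 1, 0]
Reconstruct: [0, 2, 3, 3, 4, 5]


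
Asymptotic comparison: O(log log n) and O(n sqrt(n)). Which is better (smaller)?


double-logarithmic grows slower than n^1.5
O(log log n) is asymptotically smaller; O(n sqrt(n)) grows faster


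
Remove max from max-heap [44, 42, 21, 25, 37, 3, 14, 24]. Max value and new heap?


Max = 44
Replace root with last, heapify down
Resulting heap: [42, 37, 21, 25, 24, 3, 14]


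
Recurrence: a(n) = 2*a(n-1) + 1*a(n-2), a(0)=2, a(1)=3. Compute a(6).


Build bottom-up:
...a(4)=46, a(5)=111, a(6)=2*111+1*46=268


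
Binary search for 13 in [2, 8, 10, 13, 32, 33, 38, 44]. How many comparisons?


Search for 13:
[0,7] mid=3 arr[3]=13
Total: 1 comparisons


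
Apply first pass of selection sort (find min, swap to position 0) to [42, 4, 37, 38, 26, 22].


After one pass: [4, 42, 37, 38, 26, 22]


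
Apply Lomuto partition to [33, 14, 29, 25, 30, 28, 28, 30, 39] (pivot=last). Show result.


Elements <= 39 go left of pivot.
Result: [33, 14, 29, 25, 30, 28, 28, 30, 39], pivot at index 8


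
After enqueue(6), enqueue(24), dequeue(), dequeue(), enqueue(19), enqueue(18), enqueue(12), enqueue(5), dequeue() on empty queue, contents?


enqueue(6) -> [6]
enqueue(24) -> [6, 24]
dequeue() returns 6 -> [24]
dequeue() returns 24 -> []
enqueue(19) -> [19]
enqueue(18) -> [19, 18]
enqueue(12) -> [19, 18, 12]
enqueue(5) -> [19, 18, 12, 5]
dequeue() returns 19 -> [18, 12, 5]
Final queue (front to back): [18, 12, 5]


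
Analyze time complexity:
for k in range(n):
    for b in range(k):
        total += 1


Per nesting level: O(n) * O(n) [triangular over k] = O(n^2)
Complexity: O(n^2)


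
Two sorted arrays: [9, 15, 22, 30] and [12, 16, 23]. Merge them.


Compare heads, take smaller each step.
Merged: [9, 12, 15, 16, 22, 23, 30]


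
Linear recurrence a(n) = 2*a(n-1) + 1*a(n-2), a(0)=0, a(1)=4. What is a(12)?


Build bottom-up:
...a(10)=9512, a(11)=22964, a(12)=2*22964+1*9512=55440


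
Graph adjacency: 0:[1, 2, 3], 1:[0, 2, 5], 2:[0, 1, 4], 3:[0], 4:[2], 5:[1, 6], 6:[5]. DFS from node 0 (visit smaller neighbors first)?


DFS stack-based: start with [0]
Visit order: [0, 1, 2, 4, 5, 6, 3]


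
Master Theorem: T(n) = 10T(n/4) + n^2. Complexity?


a=10, b=4, c=2. log_4(10)=1.661 < c=2. Case 3: O(n^c) = O(n^2)
Complexity: O(n^2)


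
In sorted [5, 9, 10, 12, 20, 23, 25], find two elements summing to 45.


Two pointers: lo=0, hi=6
Found pair: (20, 25) summing to 45


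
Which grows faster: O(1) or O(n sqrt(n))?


constant grows slower than n^1.5
O(1) is asymptotically smaller; O(n sqrt(n)) grows faster


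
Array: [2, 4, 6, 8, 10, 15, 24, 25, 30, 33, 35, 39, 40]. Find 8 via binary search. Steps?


Search for 8:
[0,12] mid=6 arr[6]=24
[0,5] mid=2 arr[2]=6
[3,5] mid=4 arr[4]=10
[3,3] mid=3 arr[3]=8
Total: 4 comparisons


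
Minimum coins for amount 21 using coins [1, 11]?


dp[0]=0; dp[i]=1+min(dp[i-c] for c in coins)
...dp[16]=6, dp[17]=7, dp[18]=8, dp[19]=9, dp[20]=10, dp[21]=11
Minimum coins for 21 = 11


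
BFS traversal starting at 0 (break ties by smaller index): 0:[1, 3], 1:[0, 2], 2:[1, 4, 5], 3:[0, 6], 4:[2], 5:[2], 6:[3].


BFS queue: start with [0]
Visit order: [0, 1, 3, 2, 6, 4, 5]


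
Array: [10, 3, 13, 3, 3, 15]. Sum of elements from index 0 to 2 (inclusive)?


Prefix sums: [0, 10, 13, 26, 29, 32, 47]
Sum[0..2] = prefix[3] - prefix[0] = 26 - 0 = 26


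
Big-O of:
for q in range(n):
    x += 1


Per nesting level: O(n) = O(n)
Complexity: O(n)


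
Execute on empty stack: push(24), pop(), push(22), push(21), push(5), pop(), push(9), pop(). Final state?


push(24) -> [24]
pop() returns 24 -> []
push(22) -> [22]
push(21) -> [22, 21]
push(5) -> [22, 21, 5]
pop() returns 5 -> [22, 21]
push(9) -> [22, 21, 9]
pop() returns 9 -> [22, 21]
Final stack (bottom to top): [22, 21]


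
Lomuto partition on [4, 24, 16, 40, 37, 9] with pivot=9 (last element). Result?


Elements <= 9 go left of pivot.
Result: [4, 9, 16, 40, 37, 24], pivot at index 1


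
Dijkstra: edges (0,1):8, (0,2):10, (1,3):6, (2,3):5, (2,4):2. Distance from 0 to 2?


Dijkstra from 0:
Distances: {0: 0, 1: 8, 2: 10, 3: 14, 4: 12}
Shortest distance to 2 = 10, path = [0, 2]


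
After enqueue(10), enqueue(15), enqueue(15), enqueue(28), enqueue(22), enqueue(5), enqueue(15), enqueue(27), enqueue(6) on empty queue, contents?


enqueue(10) -> [10]
enqueue(15) -> [10, 15]
enqueue(15) -> [10, 15, 15]
enqueue(28) -> [10, 15, 15, 28]
enqueue(22) -> [10, 15, 15, 28, 22]
enqueue(5) -> [10, 15, 15, 28, 22, 5]
enqueue(15) -> [10, 15, 15, 28, 22, 5, 15]
enqueue(27) -> [10, 15, 15, 28, 22, 5, 15, 27]
enqueue(6) -> [10, 15, 15, 28, 22, 5, 15, 27, 6]
Final queue (front to back): [10, 15, 15, 28, 22, 5, 15, 27, 6]


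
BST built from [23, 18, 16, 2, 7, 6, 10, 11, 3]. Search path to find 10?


BST root = 23
Search for 10: compare at each node
Path: [23, 18, 16, 2, 7, 10]


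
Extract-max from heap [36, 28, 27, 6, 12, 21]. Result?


Max = 36
Replace root with last, heapify down
Resulting heap: [28, 21, 27, 6, 12]


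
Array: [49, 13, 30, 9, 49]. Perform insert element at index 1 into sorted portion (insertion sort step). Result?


After one pass: [13, 49, 30, 9, 49]


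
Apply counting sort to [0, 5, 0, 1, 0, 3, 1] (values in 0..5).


Count array: [3, 2, 0, 1, 0, 1]
Reconstruct: [0, 0, 0, 1, 1, 3, 5]


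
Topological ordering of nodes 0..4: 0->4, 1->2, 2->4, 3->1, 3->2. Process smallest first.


Kahn's algorithm, process smallest node first
Order: [0, 3, 1, 2, 4]


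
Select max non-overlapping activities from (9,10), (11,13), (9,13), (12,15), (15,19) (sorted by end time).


Greedy: pick earliest-ending, then skip overlaps.
Selected (3 activities): [(9, 10), (11, 13), (15, 19)]


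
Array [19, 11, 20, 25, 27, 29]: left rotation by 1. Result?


Left rotate by 1: [11, 20, 25, 27, 29, 19]


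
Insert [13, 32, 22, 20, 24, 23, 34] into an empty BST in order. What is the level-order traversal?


Root = 13; build tree by BST insertion.
Level-Order traversal: [13, 32, 22, 34, 20, 24, 23]


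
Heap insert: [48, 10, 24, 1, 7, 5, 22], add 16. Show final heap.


Append 16: [48, 10, 24, 1, 7, 5, 22, 16]
Bubble up: swap idx 7(16) with idx 3(1); swap idx 3(16) with idx 1(10)
Result: [48, 16, 24, 10, 7, 5, 22, 1]


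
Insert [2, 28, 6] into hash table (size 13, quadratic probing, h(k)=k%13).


Insertions: 2->slot 2; 28->slot 3; 6->slot 6
Table: [None, None, 2, 28, None, None, 6, None, None, None, None, None, None]


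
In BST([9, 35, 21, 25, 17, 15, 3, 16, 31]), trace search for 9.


BST root = 9
Search for 9: compare at each node
Path: [9]


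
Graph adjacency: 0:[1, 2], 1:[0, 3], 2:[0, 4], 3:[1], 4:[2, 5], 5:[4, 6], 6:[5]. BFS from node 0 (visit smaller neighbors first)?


BFS queue: start with [0]
Visit order: [0, 1, 2, 3, 4, 5, 6]


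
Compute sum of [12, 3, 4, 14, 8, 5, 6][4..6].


Prefix sums: [0, 12, 15, 19, 33, 41, 46, 52]
Sum[4..6] = prefix[7] - prefix[4] = 52 - 33 = 19


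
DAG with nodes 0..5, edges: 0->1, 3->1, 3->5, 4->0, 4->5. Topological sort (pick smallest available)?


Kahn's algorithm, process smallest node first
Order: [2, 3, 4, 0, 1, 5]


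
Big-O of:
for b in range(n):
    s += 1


Per nesting level: O(n) = O(n)
Complexity: O(n)


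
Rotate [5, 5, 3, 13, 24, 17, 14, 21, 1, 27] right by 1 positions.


Right rotate by 1: [27, 5, 5, 3, 13, 24, 17, 14, 21, 1]


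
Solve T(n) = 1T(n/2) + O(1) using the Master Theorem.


a=1, b=2, c=0. log_2(1)=0 = c=0. Case 2: O(n^c log n) = O(log n)
Complexity: O(log n)


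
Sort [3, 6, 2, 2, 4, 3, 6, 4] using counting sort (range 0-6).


Count array: [0, 0, 2, 2, 2, 0, 2]
Reconstruct: [2, 2, 3, 3, 4, 4, 6, 6]


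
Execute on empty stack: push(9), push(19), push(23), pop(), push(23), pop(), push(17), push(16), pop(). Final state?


push(9) -> [9]
push(19) -> [9, 19]
push(23) -> [9, 19, 23]
pop() returns 23 -> [9, 19]
push(23) -> [9, 19, 23]
pop() returns 23 -> [9, 19]
push(17) -> [9, 19, 17]
push(16) -> [9, 19, 17, 16]
pop() returns 16 -> [9, 19, 17]
Final stack (bottom to top): [9, 19, 17]


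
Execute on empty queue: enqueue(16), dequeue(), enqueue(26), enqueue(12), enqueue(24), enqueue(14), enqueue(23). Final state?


enqueue(16) -> [16]
dequeue() returns 16 -> []
enqueue(26) -> [26]
enqueue(12) -> [26, 12]
enqueue(24) -> [26, 12, 24]
enqueue(14) -> [26, 12, 24, 14]
enqueue(23) -> [26, 12, 24, 14, 23]
Final queue (front to back): [26, 12, 24, 14, 23]


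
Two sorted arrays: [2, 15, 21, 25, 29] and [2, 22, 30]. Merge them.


Compare heads, take smaller each step.
Merged: [2, 2, 15, 21, 22, 25, 29, 30]


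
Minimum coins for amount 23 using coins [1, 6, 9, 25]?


dp[0]=0; dp[i]=1+min(dp[i-c] for c in coins)
...dp[18]=2, dp[19]=3, dp[20]=4, dp[21]=3, dp[22]=4, dp[23]=5
Minimum coins for 23 = 5


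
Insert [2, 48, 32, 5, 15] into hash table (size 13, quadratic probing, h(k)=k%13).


Insertions: 2->slot 2; 48->slot 9; 32->slot 6; 5->slot 5; 15->slot 3
Table: [None, None, 2, 15, None, 5, 32, None, None, 48, None, None, None]


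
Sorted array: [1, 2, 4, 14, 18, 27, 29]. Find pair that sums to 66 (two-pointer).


Two pointers: lo=0, hi=6
No pair sums to 66


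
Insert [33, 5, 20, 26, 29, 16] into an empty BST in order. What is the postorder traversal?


Root = 33; build tree by BST insertion.
Postorder traversal: [16, 29, 26, 20, 5, 33]


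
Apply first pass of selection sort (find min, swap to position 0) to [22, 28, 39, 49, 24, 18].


After one pass: [18, 28, 39, 49, 24, 22]


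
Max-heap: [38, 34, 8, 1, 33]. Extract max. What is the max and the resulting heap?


Max = 38
Replace root with last, heapify down
Resulting heap: [34, 33, 8, 1]


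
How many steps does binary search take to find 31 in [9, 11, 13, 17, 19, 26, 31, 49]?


Search for 31:
[0,7] mid=3 arr[3]=17
[4,7] mid=5 arr[5]=26
[6,7] mid=6 arr[6]=31
Total: 3 comparisons


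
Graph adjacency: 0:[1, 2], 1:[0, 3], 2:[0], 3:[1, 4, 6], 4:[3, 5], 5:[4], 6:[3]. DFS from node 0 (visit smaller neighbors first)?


DFS stack-based: start with [0]
Visit order: [0, 1, 3, 4, 5, 6, 2]


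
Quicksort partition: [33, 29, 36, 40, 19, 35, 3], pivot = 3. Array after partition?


Elements <= 3 go left of pivot.
Result: [3, 29, 36, 40, 19, 35, 33], pivot at index 0


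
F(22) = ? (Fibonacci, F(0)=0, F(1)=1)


F(n)=F(n-1)+F(n-2)
...F(20)=6765, F(21)=10946, F(22)=17711


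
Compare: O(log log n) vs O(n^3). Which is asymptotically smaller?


double-logarithmic grows slower than cubic
O(log log n) is asymptotically smaller; O(n^3) grows faster


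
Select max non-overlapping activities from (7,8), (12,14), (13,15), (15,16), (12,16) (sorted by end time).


Greedy: pick earliest-ending, then skip overlaps.
Selected (3 activities): [(7, 8), (12, 14), (15, 16)]


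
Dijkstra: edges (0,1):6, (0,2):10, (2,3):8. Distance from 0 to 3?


Dijkstra from 0:
Distances: {0: 0, 1: 6, 2: 10, 3: 18}
Shortest distance to 3 = 18, path = [0, 2, 3]


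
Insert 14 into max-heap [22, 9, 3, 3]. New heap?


Append 14: [22, 9, 3, 3, 14]
Bubble up: swap idx 4(14) with idx 1(9)
Result: [22, 14, 3, 3, 9]


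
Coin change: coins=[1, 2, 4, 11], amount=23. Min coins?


dp[0]=0; dp[i]=1+min(dp[i-c] for c in coins)
...dp[18]=4, dp[19]=3, dp[20]=4, dp[21]=4, dp[22]=2, dp[23]=3
Minimum coins for 23 = 3


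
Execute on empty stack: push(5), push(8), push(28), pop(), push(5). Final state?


push(5) -> [5]
push(8) -> [5, 8]
push(28) -> [5, 8, 28]
pop() returns 28 -> [5, 8]
push(5) -> [5, 8, 5]
Final stack (bottom to top): [5, 8, 5]


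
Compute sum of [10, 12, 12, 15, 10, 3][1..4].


Prefix sums: [0, 10, 22, 34, 49, 59, 62]
Sum[1..4] = prefix[5] - prefix[1] = 59 - 10 = 49


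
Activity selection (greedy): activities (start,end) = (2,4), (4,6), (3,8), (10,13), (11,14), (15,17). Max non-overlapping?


Greedy: pick earliest-ending, then skip overlaps.
Selected (4 activities): [(2, 4), (4, 6), (10, 13), (15, 17)]


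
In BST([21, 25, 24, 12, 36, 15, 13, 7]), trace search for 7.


BST root = 21
Search for 7: compare at each node
Path: [21, 12, 7]


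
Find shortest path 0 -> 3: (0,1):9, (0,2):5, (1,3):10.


Dijkstra from 0:
Distances: {0: 0, 1: 9, 2: 5, 3: 19}
Shortest distance to 3 = 19, path = [0, 1, 3]


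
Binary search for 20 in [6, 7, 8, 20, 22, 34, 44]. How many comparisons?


Search for 20:
[0,6] mid=3 arr[3]=20
Total: 1 comparisons


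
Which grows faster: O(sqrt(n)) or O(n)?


sublinear grows slower than linear
O(sqrt(n)) is asymptotically smaller; O(n) grows faster


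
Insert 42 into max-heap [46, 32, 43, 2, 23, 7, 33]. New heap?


Append 42: [46, 32, 43, 2, 23, 7, 33, 42]
Bubble up: swap idx 7(42) with idx 3(2); swap idx 3(42) with idx 1(32)
Result: [46, 42, 43, 32, 23, 7, 33, 2]


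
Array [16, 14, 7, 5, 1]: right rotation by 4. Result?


Right rotate by 4: [14, 7, 5, 1, 16]


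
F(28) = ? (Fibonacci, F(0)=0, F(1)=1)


F(n)=F(n-1)+F(n-2)
...F(26)=121393, F(27)=196418, F(28)=317811


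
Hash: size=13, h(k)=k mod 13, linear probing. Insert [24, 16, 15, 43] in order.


Insertions: 24->slot 11; 16->slot 3; 15->slot 2; 43->slot 4
Table: [None, None, 15, 16, 43, None, None, None, None, None, None, 24, None]


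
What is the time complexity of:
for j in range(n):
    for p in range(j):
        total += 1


Per nesting level: O(n) * O(n) [triangular over j] = O(n^2)
Complexity: O(n^2)


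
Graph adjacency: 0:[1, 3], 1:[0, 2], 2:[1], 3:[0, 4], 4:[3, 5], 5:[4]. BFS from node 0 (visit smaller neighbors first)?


BFS queue: start with [0]
Visit order: [0, 1, 3, 2, 4, 5]


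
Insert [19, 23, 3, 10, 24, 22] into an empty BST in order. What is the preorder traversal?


Root = 19; build tree by BST insertion.
Preorder traversal: [19, 3, 10, 23, 22, 24]


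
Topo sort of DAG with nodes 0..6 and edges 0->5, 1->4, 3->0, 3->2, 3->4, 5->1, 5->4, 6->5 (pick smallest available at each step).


Kahn's algorithm, process smallest node first
Order: [3, 0, 2, 6, 5, 1, 4]


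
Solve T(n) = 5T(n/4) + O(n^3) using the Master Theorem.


a=5, b=4, c=3. log_4(5)=1.161 < c=3. Case 3: O(n^c) = O(n^3)
Complexity: O(n^3)


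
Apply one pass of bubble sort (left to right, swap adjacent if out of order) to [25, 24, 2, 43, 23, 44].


After one pass: [24, 2, 25, 23, 43, 44]


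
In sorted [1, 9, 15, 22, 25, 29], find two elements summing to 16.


Two pointers: lo=0, hi=5
Found pair: (1, 15) summing to 16


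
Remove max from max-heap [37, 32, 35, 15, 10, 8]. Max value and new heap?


Max = 37
Replace root with last, heapify down
Resulting heap: [35, 32, 8, 15, 10]


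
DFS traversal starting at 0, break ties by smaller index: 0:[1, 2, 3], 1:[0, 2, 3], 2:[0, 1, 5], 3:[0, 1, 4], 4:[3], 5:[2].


DFS stack-based: start with [0]
Visit order: [0, 1, 2, 5, 3, 4]


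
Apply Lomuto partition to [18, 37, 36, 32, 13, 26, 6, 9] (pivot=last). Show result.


Elements <= 9 go left of pivot.
Result: [6, 9, 36, 32, 13, 26, 18, 37], pivot at index 1


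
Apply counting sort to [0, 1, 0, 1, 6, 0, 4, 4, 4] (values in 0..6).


Count array: [3, 2, 0, 0, 3, 0, 1]
Reconstruct: [0, 0, 0, 1, 1, 4, 4, 4, 6]


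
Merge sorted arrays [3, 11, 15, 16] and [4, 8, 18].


Compare heads, take smaller each step.
Merged: [3, 4, 8, 11, 15, 16, 18]


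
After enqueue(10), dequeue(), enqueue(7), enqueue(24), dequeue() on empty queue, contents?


enqueue(10) -> [10]
dequeue() returns 10 -> []
enqueue(7) -> [7]
enqueue(24) -> [7, 24]
dequeue() returns 7 -> [24]
Final queue (front to back): [24]


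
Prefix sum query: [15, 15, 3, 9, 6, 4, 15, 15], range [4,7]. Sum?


Prefix sums: [0, 15, 30, 33, 42, 48, 52, 67, 82]
Sum[4..7] = prefix[8] - prefix[4] = 82 - 42 = 40


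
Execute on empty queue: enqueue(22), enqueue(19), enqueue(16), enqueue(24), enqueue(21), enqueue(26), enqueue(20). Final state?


enqueue(22) -> [22]
enqueue(19) -> [22, 19]
enqueue(16) -> [22, 19, 16]
enqueue(24) -> [22, 19, 16, 24]
enqueue(21) -> [22, 19, 16, 24, 21]
enqueue(26) -> [22, 19, 16, 24, 21, 26]
enqueue(20) -> [22, 19, 16, 24, 21, 26, 20]
Final queue (front to back): [22, 19, 16, 24, 21, 26, 20]


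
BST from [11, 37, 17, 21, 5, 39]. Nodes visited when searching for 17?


BST root = 11
Search for 17: compare at each node
Path: [11, 37, 17]


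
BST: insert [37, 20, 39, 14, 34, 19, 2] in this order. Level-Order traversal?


Root = 37; build tree by BST insertion.
Level-Order traversal: [37, 20, 39, 14, 34, 2, 19]


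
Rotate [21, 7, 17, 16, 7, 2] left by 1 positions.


Left rotate by 1: [7, 17, 16, 7, 2, 21]


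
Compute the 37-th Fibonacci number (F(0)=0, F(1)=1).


F(n)=F(n-1)+F(n-2)
...F(35)=9227465, F(36)=14930352, F(37)=24157817


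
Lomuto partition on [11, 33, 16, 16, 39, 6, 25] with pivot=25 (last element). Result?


Elements <= 25 go left of pivot.
Result: [11, 16, 16, 6, 25, 33, 39], pivot at index 4


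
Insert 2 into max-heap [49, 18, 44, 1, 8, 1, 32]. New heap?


Append 2: [49, 18, 44, 1, 8, 1, 32, 2]
Bubble up: swap idx 7(2) with idx 3(1)
Result: [49, 18, 44, 2, 8, 1, 32, 1]


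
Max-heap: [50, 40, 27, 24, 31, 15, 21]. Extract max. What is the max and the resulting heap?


Max = 50
Replace root with last, heapify down
Resulting heap: [40, 31, 27, 24, 21, 15]


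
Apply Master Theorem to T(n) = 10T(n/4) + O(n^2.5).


a=10, b=4, c=2.5. log_4(10)=1.661 < c=2.5. Case 3: O(n^c) = O(n^2.500)
Complexity: O(n^2.500)


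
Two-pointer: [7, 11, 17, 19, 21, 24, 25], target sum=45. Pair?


Two pointers: lo=0, hi=6
Found pair: (21, 24) summing to 45


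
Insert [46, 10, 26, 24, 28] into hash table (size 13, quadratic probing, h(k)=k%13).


Insertions: 46->slot 7; 10->slot 10; 26->slot 0; 24->slot 11; 28->slot 2
Table: [26, None, 28, None, None, None, None, 46, None, None, 10, 24, None]


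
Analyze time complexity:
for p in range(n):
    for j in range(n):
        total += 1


Per nesting level: O(n) * O(n) = O(n^2)
Complexity: O(n^2)


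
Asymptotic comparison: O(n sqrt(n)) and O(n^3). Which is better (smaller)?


n^1.5 grows slower than cubic
O(n sqrt(n)) is asymptotically smaller; O(n^3) grows faster


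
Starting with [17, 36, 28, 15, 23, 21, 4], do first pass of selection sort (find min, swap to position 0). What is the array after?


After one pass: [4, 36, 28, 15, 23, 21, 17]


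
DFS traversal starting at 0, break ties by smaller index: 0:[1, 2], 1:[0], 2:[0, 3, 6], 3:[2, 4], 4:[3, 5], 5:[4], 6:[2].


DFS stack-based: start with [0]
Visit order: [0, 1, 2, 3, 4, 5, 6]


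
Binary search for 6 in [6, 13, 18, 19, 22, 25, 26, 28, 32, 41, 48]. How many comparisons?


Search for 6:
[0,10] mid=5 arr[5]=25
[0,4] mid=2 arr[2]=18
[0,1] mid=0 arr[0]=6
Total: 3 comparisons


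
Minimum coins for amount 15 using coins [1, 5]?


dp[0]=0; dp[i]=1+min(dp[i-c] for c in coins)
...dp[10]=2, dp[11]=3, dp[12]=4, dp[13]=5, dp[14]=6, dp[15]=3
Minimum coins for 15 = 3


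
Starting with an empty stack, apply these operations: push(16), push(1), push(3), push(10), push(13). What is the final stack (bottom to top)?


push(16) -> [16]
push(1) -> [16, 1]
push(3) -> [16, 1, 3]
push(10) -> [16, 1, 3, 10]
push(13) -> [16, 1, 3, 10, 13]
Final stack (bottom to top): [16, 1, 3, 10, 13]


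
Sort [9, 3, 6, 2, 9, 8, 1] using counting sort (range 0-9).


Count array: [0, 1, 1, 1, 0, 0, 1, 0, 1, 2]
Reconstruct: [1, 2, 3, 6, 8, 9, 9]


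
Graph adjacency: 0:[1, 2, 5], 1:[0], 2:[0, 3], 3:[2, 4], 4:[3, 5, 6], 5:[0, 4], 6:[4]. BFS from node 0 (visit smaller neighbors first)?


BFS queue: start with [0]
Visit order: [0, 1, 2, 5, 3, 4, 6]


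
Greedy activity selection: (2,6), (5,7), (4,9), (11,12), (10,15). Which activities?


Greedy: pick earliest-ending, then skip overlaps.
Selected (2 activities): [(2, 6), (11, 12)]


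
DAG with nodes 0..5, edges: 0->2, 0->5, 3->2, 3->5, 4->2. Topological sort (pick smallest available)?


Kahn's algorithm, process smallest node first
Order: [0, 1, 3, 4, 2, 5]


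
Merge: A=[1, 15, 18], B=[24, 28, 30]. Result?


Compare heads, take smaller each step.
Merged: [1, 15, 18, 24, 28, 30]


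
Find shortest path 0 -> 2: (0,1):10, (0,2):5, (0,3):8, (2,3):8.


Dijkstra from 0:
Distances: {0: 0, 1: 10, 2: 5, 3: 8}
Shortest distance to 2 = 5, path = [0, 2]


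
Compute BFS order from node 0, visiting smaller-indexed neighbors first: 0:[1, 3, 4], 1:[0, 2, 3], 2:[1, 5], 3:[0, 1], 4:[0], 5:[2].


BFS queue: start with [0]
Visit order: [0, 1, 3, 4, 2, 5]


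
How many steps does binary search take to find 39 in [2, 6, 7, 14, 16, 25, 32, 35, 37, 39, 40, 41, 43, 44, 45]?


Search for 39:
[0,14] mid=7 arr[7]=35
[8,14] mid=11 arr[11]=41
[8,10] mid=9 arr[9]=39
Total: 3 comparisons


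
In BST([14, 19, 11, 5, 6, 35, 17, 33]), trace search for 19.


BST root = 14
Search for 19: compare at each node
Path: [14, 19]


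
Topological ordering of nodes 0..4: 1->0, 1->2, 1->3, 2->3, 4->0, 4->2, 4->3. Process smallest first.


Kahn's algorithm, process smallest node first
Order: [1, 4, 0, 2, 3]


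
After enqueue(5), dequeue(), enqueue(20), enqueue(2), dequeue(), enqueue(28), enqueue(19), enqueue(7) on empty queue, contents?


enqueue(5) -> [5]
dequeue() returns 5 -> []
enqueue(20) -> [20]
enqueue(2) -> [20, 2]
dequeue() returns 20 -> [2]
enqueue(28) -> [2, 28]
enqueue(19) -> [2, 28, 19]
enqueue(7) -> [2, 28, 19, 7]
Final queue (front to back): [2, 28, 19, 7]


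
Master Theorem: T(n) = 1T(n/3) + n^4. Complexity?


a=1, b=3, c=4. log_3(1)=0 < c=4. Case 3: O(n^c) = O(n^4)
Complexity: O(n^4)


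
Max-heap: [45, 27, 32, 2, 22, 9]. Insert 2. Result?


Append 2: [45, 27, 32, 2, 22, 9, 2]
Bubble up: no swaps needed
Result: [45, 27, 32, 2, 22, 9, 2]


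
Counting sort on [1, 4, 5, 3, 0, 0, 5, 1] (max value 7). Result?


Count array: [2, 2, 0, 1, 1, 2, 0, 0]
Reconstruct: [0, 0, 1, 1, 3, 4, 5, 5]


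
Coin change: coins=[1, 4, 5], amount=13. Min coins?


dp[0]=0; dp[i]=1+min(dp[i-c] for c in coins)
...dp[8]=2, dp[9]=2, dp[10]=2, dp[11]=3, dp[12]=3, dp[13]=3
Minimum coins for 13 = 3


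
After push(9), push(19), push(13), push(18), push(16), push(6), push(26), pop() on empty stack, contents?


push(9) -> [9]
push(19) -> [9, 19]
push(13) -> [9, 19, 13]
push(18) -> [9, 19, 13, 18]
push(16) -> [9, 19, 13, 18, 16]
push(6) -> [9, 19, 13, 18, 16, 6]
push(26) -> [9, 19, 13, 18, 16, 6, 26]
pop() returns 26 -> [9, 19, 13, 18, 16, 6]
Final stack (bottom to top): [9, 19, 13, 18, 16, 6]
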